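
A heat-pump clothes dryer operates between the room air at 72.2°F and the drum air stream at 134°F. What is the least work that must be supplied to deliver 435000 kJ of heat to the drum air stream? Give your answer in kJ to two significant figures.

In absolute terms T_C = 295.48 K and T_H = 329.82 K, so ΔT = 34.33 K.
The reversible limit is COP_HP = T_H/ΔT = 9.606, so W_min = Q_H/COP = Q_H·ΔT/T_H.
W_min = 435000 × 34.33/329.82 = 45280 kJ.

45000 kJ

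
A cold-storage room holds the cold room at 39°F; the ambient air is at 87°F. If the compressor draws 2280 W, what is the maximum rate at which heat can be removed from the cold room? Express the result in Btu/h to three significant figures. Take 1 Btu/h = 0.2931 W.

In absolute terms T_C = 277.04 K and T_H = 303.71 K, so ΔT = 26.67 K.
COP_Carnot = T_C/ΔT = 277.04/26.67 = 10.39.
Q̇_max = COP_Carnot × Ẇ = 10.39 × 2280 W = 23690 W = 80810 Btu/h.

80800 Btu/h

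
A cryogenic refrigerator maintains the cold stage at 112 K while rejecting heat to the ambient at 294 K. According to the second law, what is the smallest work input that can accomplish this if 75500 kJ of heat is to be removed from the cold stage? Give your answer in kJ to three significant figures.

123000 kJ

The reservoir spacing is ΔT = 294 − 112 = 182.0 K.
The reversible limit is COP_R = T_C/ΔT = 0.6154, so W_min = Q_C/COP = Q_C·ΔT/T_C.
W_min = 75500 × 182.0/112.00 = 122700 kJ.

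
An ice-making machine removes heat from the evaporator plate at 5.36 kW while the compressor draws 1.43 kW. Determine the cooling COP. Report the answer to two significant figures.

3.7

The first law gives Q̇_H = Q̇_C + Ẇ, so the three rates are Q̇_C = 5.360, Q̇_H = 6.790, Ẇ = 1.430 kW.
COP_R = Q̇_C/Ẇ = 5.360/1.430 = 3.748.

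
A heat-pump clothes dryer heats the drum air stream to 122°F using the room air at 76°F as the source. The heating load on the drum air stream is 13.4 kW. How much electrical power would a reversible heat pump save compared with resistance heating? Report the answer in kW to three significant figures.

12.3 kW

In absolute terms T_C = 297.59 K and T_H = 323.15 K, so ΔT = 25.56 K.
COP_Carnot = T_H/ΔT = 323.15/25.56 = 12.65.
Resistance heating needs Ẇ_res = Q̇_H = 13.40 kW; the reversible heat pump needs only Ẇ_hp = Q̇_H/COP = 1.060 kW.
Saving = 13.40 − 1.060 = 12.34 kW.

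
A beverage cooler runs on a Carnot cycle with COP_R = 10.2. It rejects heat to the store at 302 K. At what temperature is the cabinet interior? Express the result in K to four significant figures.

275.0 K

For a Carnot refrigerator COP_R = T_C/(T_H − T_C), so T_C = COP·T_H/(1 + COP).
With T_H = 302.00 K, T_C = 10.2 × 302.00/11.20 = 275.04 K.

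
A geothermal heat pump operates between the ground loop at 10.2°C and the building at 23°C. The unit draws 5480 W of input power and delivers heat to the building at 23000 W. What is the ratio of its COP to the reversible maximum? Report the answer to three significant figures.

COP_actual = Q̇_H/Ẇ = 23000/5480 = 4.197.
In absolute terms T_C = 283.35 K and T_H = 296.15 K, so ΔT = 12.80 K.
COP_Carnot = T_H/ΔT = 296.15/12.80 = 23.14.
η_II = COP_actual/COP_Carnot = 4.197/23.14 = 0.1814.

0.181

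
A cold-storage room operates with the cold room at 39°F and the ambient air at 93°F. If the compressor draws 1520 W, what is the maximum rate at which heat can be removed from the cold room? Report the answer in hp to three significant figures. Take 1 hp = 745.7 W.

In absolute terms T_C = 277.04 K and T_H = 307.04 K, so ΔT = 30.00 K.
COP_Carnot = T_C/ΔT = 277.04/30.00 = 9.235.
Q̇_max = COP_Carnot × Ẇ = 9.235 × 1520 W = 14040 W = 18.82 hp.

18.8 hp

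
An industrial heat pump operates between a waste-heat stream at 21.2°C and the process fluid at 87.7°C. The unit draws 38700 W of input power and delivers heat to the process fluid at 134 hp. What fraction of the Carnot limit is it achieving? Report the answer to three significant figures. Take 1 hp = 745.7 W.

0.476

Converting, Q̇_H = 134.0 hp = 99920 W, so COP_actual = Q̇_H/Ẇ = 99920/38700 = 2.582.
In absolute terms T_C = 294.35 K and T_H = 360.85 K, so ΔT = 66.50 K.
COP_Carnot = T_H/ΔT = 360.85/66.50 = 5.426.
η_II = COP_actual/COP_Carnot = 2.582/5.426 = 0.4758.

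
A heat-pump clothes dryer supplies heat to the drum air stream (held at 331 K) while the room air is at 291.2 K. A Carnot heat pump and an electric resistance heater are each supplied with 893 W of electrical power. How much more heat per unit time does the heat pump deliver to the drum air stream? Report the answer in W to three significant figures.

6530 W

The reservoir spacing is ΔT = 331 − 291.2 = 39.80 K.
COP_Carnot = T_H/ΔT = 331.00/39.80 = 8.317.
The heat pump delivers Q̇_H = COP × Ẇ = 7427 W; the resistance heater delivers Ẇ = 893.0 W.
Extra = (COP − 1)·Ẇ = 6534 W.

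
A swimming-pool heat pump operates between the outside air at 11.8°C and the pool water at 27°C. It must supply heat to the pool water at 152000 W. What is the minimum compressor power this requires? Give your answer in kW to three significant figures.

In absolute terms T_C = 284.95 K and T_H = 300.15 K, so ΔT = 15.20 K.
COP_Carnot = T_H/ΔT = 300.15/15.20 = 19.75.
Ẇ_min = Q̇/COP_Carnot = 152000/19.75 = 7697 W = 7.697 kW.

7.70 kW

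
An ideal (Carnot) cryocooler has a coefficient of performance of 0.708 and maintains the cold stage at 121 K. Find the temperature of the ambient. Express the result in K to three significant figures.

COP_R = T_C/(T_H − T_C) gives T_H − T_C = T_C/COP.
With T_C = 121.00 K, T_H = 121.00 × (1 + 1/0.708) = 291.90 K.

292 K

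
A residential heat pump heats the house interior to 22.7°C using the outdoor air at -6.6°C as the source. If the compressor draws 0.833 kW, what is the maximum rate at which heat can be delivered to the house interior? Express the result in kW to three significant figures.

8.41 kW

In absolute terms T_C = 266.55 K and T_H = 295.85 K, so ΔT = 29.30 K.
COP_Carnot = T_H/ΔT = 295.85/29.30 = 10.10.
Q̇_max = COP_Carnot × Ẇ = 10.10 × 0.8330 kW = 8.411 kW.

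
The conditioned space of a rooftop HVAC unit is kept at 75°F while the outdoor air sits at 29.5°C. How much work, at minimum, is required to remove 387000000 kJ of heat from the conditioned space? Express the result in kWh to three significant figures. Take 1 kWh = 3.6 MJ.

In absolute terms T_C = 297.04 K and T_H = 302.65 K, so ΔT = 5.611 K.
The reversible limit is COP_R = T_C/ΔT = 52.94, so W_min = Q_C/COP = Q_C·ΔT/T_C.
W_min = 387000000 × 5.611/297.04 = 7310000 kJ = 2031 kWh.

2030 kWh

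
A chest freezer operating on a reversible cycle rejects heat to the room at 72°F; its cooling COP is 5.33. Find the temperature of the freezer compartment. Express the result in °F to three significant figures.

For a Carnot refrigerator COP_R = T_C/(T_H − T_C), so T_C = COP·T_H/(1 + COP).
With T_H = 295.37 K, T_C = 5.33 × 295.37/6.330 = 248.71 K.
Converting, 248.71 K = -11.99°F.

-12.0 °F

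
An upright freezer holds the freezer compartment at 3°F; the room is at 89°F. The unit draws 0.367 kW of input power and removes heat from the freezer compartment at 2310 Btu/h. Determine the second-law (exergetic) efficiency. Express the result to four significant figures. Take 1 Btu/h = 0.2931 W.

Converting, Q̇_C = 2310 Btu/h = 0.6771 kW, so COP_actual = Q̇_C/Ẇ = 0.6771/0.3670 = 1.845.
In absolute terms T_C = 257.04 K and T_H = 304.82 K, so ΔT = 47.78 K.
COP_Carnot = T_C/ΔT = 257.04/47.78 = 5.380.
η_II = COP_actual/COP_Carnot = 1.845/5.380 = 0.3429.

0.3429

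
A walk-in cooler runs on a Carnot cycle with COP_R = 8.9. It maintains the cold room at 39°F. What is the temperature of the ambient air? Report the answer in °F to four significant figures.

COP_R = T_C/(T_H − T_C) gives T_H − T_C = T_C/COP.
With T_C = 277.04 K, T_H = 277.04 × (1 + 1/8.9) = 308.17 K.
Converting, 308.17 K = 95.03°F.

95.03 °F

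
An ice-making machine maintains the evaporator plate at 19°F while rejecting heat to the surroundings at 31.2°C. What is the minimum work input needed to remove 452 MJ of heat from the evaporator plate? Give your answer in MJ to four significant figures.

65.31 MJ

In absolute terms T_C = 265.93 K and T_H = 304.35 K, so ΔT = 38.42 K.
The reversible limit is COP_R = T_C/ΔT = 6.921, so W_min = Q_C/COP = Q_C·ΔT/T_C.
W_min = 452.0 × 38.42/265.93 = 65.31 MJ.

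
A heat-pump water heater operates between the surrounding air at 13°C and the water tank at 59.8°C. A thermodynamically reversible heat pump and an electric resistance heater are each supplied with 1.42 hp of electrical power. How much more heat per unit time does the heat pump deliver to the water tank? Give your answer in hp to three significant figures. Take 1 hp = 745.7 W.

8.68 hp

In absolute terms T_C = 286.15 K and T_H = 332.95 K, so ΔT = 46.80 K.
COP_Carnot = T_H/ΔT = 332.95/46.80 = 7.114.
The heat pump delivers Q̇_H = COP × Ẇ = 10.10 hp; the resistance heater delivers Ẇ = 1.420 hp.
Extra = (COP − 1)·Ẇ = 8.682 hp.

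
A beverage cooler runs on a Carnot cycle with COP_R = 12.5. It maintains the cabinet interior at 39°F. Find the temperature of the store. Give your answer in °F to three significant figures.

78.9 °F

COP_R = T_C/(T_H − T_C) gives T_H − T_C = T_C/COP.
With T_C = 277.04 K, T_H = 277.04 × (1 + 1/12.5) = 299.20 K.
Converting, 299.20 K = 78.89°F.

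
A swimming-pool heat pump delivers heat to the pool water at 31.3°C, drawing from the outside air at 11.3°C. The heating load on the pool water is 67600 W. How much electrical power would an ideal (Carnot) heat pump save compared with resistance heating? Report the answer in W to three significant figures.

63200 W

In absolute terms T_C = 284.45 K and T_H = 304.45 K, so ΔT = 20.00 K.
COP_Carnot = T_H/ΔT = 304.45/20.00 = 15.22.
Resistance heating needs Ẇ_res = Q̇_H = 67600 W; the reversible heat pump needs only Ẇ_hp = Q̇_H/COP = 4441 W.
Saving = 67600 − 4441 = 63160 W.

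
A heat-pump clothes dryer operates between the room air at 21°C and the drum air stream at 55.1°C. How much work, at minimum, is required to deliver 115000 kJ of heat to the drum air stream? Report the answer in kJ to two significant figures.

In absolute terms T_C = 294.15 K and T_H = 328.25 K, so ΔT = 34.10 K.
The reversible limit is COP_HP = T_H/ΔT = 9.626, so W_min = Q_H/COP = Q_H·ΔT/T_H.
W_min = 115000 × 34.10/328.25 = 11950 kJ.

12000 kJ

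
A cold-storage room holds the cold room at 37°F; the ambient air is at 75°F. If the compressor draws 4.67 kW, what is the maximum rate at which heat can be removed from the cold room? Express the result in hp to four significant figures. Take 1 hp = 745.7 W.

81.85 hp

In absolute terms T_C = 275.93 K and T_H = 297.04 K, so ΔT = 21.11 K.
COP_Carnot = T_C/ΔT = 275.93/21.11 = 13.07.
Q̇_max = COP_Carnot × Ẇ = 13.07 × 4.670 kW = 61.04 kW = 81.85 hp.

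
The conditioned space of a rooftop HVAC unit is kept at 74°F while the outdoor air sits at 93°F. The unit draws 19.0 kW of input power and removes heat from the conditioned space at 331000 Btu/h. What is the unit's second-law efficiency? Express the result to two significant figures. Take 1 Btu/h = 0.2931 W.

Converting, Q̇_C = 331000 Btu/h = 97.02 kW, so COP_actual = Q̇_C/Ẇ = 97.02/19.00 = 5.106.
In absolute terms T_C = 296.48 K and T_H = 307.04 K, so ΔT = 10.56 K.
COP_Carnot = T_C/ΔT = 296.48/10.56 = 28.09.
η_II = COP_actual/COP_Carnot = 5.106/28.09 = 0.1818.

0.18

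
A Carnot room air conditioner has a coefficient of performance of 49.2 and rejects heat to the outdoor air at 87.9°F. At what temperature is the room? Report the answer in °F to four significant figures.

76.99 °F

For a Carnot refrigerator COP_R = T_C/(T_H − T_C), so T_C = COP·T_H/(1 + COP).
With T_H = 304.21 K, T_C = 49.2 × 304.21/50.20 = 298.15 K.
Converting, 298.15 K = 76.99°F.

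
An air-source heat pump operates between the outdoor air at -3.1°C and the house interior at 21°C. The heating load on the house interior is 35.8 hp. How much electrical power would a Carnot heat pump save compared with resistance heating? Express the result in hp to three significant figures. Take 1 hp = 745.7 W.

32.9 hp

In absolute terms T_C = 270.05 K and T_H = 294.15 K, so ΔT = 24.10 K.
COP_Carnot = T_H/ΔT = 294.15/24.10 = 12.21.
Resistance heating needs Ẇ_res = Q̇_H = 35.80 hp; the reversible heat pump needs only Ẇ_hp = Q̇_H/COP = 2.933 hp.
Saving = 35.80 − 2.933 = 32.87 hp.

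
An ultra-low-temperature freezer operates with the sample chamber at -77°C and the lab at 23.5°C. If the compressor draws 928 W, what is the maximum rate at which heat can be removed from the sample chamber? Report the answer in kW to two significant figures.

In absolute terms T_C = 196.15 K and T_H = 296.65 K, so ΔT = 100.5 K.
COP_Carnot = T_C/ΔT = 196.15/100.5 = 1.952.
Q̇_max = COP_Carnot × Ẇ = 1.952 × 928.0 W = 1811 W = 1.811 kW.

1.8 kW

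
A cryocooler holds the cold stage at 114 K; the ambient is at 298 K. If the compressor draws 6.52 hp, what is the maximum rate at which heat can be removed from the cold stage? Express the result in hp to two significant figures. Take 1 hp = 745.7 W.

The reservoir spacing is ΔT = 298 − 114 = 184.0 K.
COP_Carnot = T_C/ΔT = 114.00/184.0 = 0.6196.
Q̇_max = COP_Carnot × Ẇ = 0.6196 × 6.520 hp = 4.040 hp.

4.0 hp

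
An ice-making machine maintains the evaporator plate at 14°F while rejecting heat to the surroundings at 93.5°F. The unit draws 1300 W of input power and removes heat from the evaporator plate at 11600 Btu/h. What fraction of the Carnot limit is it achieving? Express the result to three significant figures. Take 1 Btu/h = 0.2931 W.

Converting, Q̇_C = 11600 Btu/h = 3400 W, so COP_actual = Q̇_C/Ẇ = 3400/1300 = 2.615.
In absolute terms T_C = 263.15 K and T_H = 307.32 K, so ΔT = 44.17 K.
COP_Carnot = T_C/ΔT = 263.15/44.17 = 5.958.
η_II = COP_actual/COP_Carnot = 2.615/5.958 = 0.4390.

0.439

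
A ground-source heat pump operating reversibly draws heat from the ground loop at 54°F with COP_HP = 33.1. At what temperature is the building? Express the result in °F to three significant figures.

70.0 °F

COP_HP = T_H/(T_H − T_C) rearranges to T_H = COP·T_C/(COP − 1).
With T_C = 285.37 K, T_H = 33.1 × 285.37/32.10 = 294.26 K.
Converting, 294.26 K = 70.00°F.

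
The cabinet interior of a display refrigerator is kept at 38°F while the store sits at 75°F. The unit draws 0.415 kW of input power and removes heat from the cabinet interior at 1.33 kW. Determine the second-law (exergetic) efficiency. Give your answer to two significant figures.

0.24

COP_actual = Q̇_C/Ẇ = 1.330/0.4150 = 3.205.
In absolute terms T_C = 276.48 K and T_H = 297.04 K, so ΔT = 20.56 K.
COP_Carnot = T_C/ΔT = 276.48/20.56 = 13.45.
η_II = COP_actual/COP_Carnot = 3.205/13.45 = 0.2383.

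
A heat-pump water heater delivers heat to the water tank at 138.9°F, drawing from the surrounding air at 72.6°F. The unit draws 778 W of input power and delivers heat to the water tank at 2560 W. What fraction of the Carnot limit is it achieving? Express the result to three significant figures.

0.364

COP_actual = Q̇_H/Ẇ = 2560/778.0 = 3.290.
In absolute terms T_C = 295.71 K and T_H = 332.54 K, so ΔT = 36.83 K.
COP_Carnot = T_H/ΔT = 332.54/36.83 = 9.028.
η_II = COP_actual/COP_Carnot = 3.290/9.028 = 0.3645.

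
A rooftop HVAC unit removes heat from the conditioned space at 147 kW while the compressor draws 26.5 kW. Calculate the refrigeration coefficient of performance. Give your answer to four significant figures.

The first law gives Q̇_H = Q̇_C + Ẇ, so the three rates are Q̇_C = 147.0, Q̇_H = 173.5, Ẇ = 26.50 kW.
COP_R = Q̇_C/Ẇ = 147.0/26.50 = 5.547.

5.547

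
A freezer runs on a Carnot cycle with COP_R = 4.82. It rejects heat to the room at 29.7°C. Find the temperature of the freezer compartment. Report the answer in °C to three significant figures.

For a Carnot refrigerator COP_R = T_C/(T_H − T_C), so T_C = COP·T_H/(1 + COP).
With T_H = 302.85 K, T_C = 4.82 × 302.85/5.820 = 250.81 K.
Converting, 250.81 K = -22.34°C.

-22.3 °C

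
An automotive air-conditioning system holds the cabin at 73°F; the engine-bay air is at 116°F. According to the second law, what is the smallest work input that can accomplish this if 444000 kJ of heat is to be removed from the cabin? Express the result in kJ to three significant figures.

35800 kJ

In absolute terms T_C = 295.93 K and T_H = 319.82 K, so ΔT = 23.89 K.
The reversible limit is COP_R = T_C/ΔT = 12.39, so W_min = Q_C/COP = Q_C·ΔT/T_C.
W_min = 444000 × 23.89/295.93 = 35840 kJ.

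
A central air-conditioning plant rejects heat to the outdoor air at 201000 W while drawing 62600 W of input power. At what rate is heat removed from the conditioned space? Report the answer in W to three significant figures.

For a cyclic device the first law requires Q̇_H = Q̇_C + Ẇ.
Q̇_C = Q̇_H − Ẇ = 138400 W.

138000 W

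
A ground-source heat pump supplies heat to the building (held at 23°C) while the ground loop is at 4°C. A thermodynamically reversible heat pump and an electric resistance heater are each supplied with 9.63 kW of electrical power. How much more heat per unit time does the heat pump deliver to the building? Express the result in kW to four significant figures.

In absolute terms T_C = 277.15 K and T_H = 296.15 K, so ΔT = 19.00 K.
COP_Carnot = T_H/ΔT = 296.15/19.00 = 15.59.
The heat pump delivers Q̇_H = COP × Ẇ = 150.1 kW; the resistance heater delivers Ẇ = 9.630 kW.
Extra = (COP − 1)·Ẇ = 140.5 kW.

140.5 kW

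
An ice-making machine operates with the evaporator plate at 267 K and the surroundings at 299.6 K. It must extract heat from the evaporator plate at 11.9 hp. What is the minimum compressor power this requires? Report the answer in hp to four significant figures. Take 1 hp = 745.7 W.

1.453 hp

The reservoir spacing is ΔT = 299.6 − 267 = 32.60 K.
COP_Carnot = T_C/ΔT = 267.00/32.60 = 8.190.
Ẇ_min = Q̇/COP_Carnot = 11.90/8.190 = 1.453 hp.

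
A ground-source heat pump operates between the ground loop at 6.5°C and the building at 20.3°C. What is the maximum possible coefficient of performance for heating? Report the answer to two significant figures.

In absolute terms T_C = 279.65 K and T_H = 293.45 K, so ΔT = 13.80 K.
For a reversible cycle, COP_Carnot = T_H/ΔT = 293.45/13.80 = 21.26.

21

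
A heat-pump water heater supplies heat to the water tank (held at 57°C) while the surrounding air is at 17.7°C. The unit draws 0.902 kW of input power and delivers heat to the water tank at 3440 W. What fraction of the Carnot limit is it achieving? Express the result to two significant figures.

0.45

Converting, Q̇_H = 3440 W = 3.440 kW, so COP_actual = Q̇_H/Ẇ = 3.440/0.9020 = 3.814.
In absolute terms T_C = 290.85 K and T_H = 330.15 K, so ΔT = 39.30 K.
COP_Carnot = T_H/ΔT = 330.15/39.30 = 8.401.
η_II = COP_actual/COP_Carnot = 3.814/8.401 = 0.4540.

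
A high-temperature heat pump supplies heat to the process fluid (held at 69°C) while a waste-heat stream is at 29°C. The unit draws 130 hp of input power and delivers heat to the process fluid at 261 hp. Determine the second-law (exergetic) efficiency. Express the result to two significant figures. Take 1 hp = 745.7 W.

COP_actual = Q̇_H/Ẇ = 261.0/130.0 = 2.008.
In absolute terms T_C = 302.15 K and T_H = 342.15 K, so ΔT = 40.00 K.
COP_Carnot = T_H/ΔT = 342.15/40.00 = 8.554.
η_II = COP_actual/COP_Carnot = 2.008/8.554 = 0.2347.

0.23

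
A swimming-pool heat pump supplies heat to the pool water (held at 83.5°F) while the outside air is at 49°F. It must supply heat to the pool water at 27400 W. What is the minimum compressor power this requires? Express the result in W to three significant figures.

1740 W

In absolute terms T_C = 282.59 K and T_H = 301.76 K, so ΔT = 19.17 K.
COP_Carnot = T_H/ΔT = 301.76/19.17 = 15.74.
Ẇ_min = Q̇/COP_Carnot = 27400/15.74 = 1740 W.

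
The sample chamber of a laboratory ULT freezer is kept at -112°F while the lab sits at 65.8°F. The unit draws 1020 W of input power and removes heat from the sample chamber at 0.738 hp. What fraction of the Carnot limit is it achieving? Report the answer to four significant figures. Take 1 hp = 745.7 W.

0.2759

Converting, Q̇_C = 0.7380 hp = 550.3 W, so COP_actual = Q̇_C/Ẇ = 550.3/1020 = 0.5395.
In absolute terms T_C = 193.15 K and T_H = 291.93 K, so ΔT = 98.78 K.
COP_Carnot = T_C/ΔT = 193.15/98.78 = 1.955.
η_II = COP_actual/COP_Carnot = 0.5395/1.955 = 0.2759.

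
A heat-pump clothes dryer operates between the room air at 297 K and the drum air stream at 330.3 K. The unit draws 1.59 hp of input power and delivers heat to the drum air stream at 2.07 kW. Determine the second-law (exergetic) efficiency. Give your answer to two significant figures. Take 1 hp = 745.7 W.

Converting, Q̇_H = 2.070 kW = 2.776 hp, so COP_actual = Q̇_H/Ẇ = 2.776/1.590 = 1.746.
The reservoir spacing is ΔT = 330.3 − 297 = 33.30 K.
COP_Carnot = T_H/ΔT = 330.30/33.30 = 9.919.
η_II = COP_actual/COP_Carnot = 1.746/9.919 = 0.1760.

0.18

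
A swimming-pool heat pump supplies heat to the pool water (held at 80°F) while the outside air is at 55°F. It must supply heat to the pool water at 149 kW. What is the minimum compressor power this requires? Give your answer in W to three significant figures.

6900 W

In absolute terms T_C = 285.93 K and T_H = 299.82 K, so ΔT = 13.89 K.
COP_Carnot = T_H/ΔT = 299.82/13.89 = 21.59.
Ẇ_min = Q̇/COP_Carnot = 149.0/21.59 = 6.902 kW = 6902 W.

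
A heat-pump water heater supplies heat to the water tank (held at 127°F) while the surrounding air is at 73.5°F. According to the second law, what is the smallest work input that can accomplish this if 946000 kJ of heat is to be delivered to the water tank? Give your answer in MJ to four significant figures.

86.27 MJ

In absolute terms T_C = 296.21 K and T_H = 325.93 K, so ΔT = 29.72 K.
The reversible limit is COP_HP = T_H/ΔT = 10.97, so W_min = Q_H/COP = Q_H·ΔT/T_H.
W_min = 946000 × 29.72/325.93 = 86270 kJ = 86.27 MJ.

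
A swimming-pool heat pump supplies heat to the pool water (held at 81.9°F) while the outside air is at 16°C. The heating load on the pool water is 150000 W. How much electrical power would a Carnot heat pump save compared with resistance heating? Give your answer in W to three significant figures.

144000 W

In absolute terms T_C = 289.15 K and T_H = 300.87 K, so ΔT = 11.72 K.
COP_Carnot = T_H/ΔT = 300.87/11.72 = 25.67.
Resistance heating needs Ẇ_res = Q̇_H = 150000 W; the reversible heat pump needs only Ẇ_hp = Q̇_H/COP = 5844 W.
Saving = 150000 − 5844 = 144200 W.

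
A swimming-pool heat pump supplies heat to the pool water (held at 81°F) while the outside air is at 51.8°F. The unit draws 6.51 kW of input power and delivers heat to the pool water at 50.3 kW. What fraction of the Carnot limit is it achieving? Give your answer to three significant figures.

0.417

COP_actual = Q̇_H/Ẇ = 50.30/6.510 = 7.727.
In absolute terms T_C = 284.15 K and T_H = 300.37 K, so ΔT = 16.22 K.
COP_Carnot = T_H/ΔT = 300.37/16.22 = 18.52.
η_II = COP_actual/COP_Carnot = 7.727/18.52 = 0.4173.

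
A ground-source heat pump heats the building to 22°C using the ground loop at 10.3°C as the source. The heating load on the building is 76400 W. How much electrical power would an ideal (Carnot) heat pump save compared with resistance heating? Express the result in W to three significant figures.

In absolute terms T_C = 283.45 K and T_H = 295.15 K, so ΔT = 11.70 K.
COP_Carnot = T_H/ΔT = 295.15/11.70 = 25.23.
Resistance heating needs Ẇ_res = Q̇_H = 76400 W; the reversible heat pump needs only Ẇ_hp = Q̇_H/COP = 3029 W.
Saving = 76400 − 3029 = 73370 W.

73400 W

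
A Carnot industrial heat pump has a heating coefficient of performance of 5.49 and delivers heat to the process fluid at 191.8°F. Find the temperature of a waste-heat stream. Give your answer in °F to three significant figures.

COP_HP = T_H/(T_H − T_C) gives T_H − T_C = T_H/COP.
With T_H = 361.93 K, T_C = 361.93 × (1 − 1/5.49) = 296.00 K.
Converting, 296.00 K = 73.14°F.

73.1 °F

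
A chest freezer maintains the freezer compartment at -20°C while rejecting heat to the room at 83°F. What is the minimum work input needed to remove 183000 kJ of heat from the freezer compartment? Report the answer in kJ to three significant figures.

In absolute terms T_C = 253.15 K and T_H = 301.48 K, so ΔT = 48.33 K.
The reversible limit is COP_R = T_C/ΔT = 5.238, so W_min = Q_C/COP = Q_C·ΔT/T_C.
W_min = 183000 × 48.33/253.15 = 34940 kJ.

34900 kJ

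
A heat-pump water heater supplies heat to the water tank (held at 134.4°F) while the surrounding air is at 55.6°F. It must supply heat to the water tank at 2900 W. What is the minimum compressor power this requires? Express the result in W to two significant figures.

380 W

In absolute terms T_C = 286.26 K and T_H = 330.04 K, so ΔT = 43.78 K.
COP_Carnot = T_H/ΔT = 330.04/43.78 = 7.539.
Ẇ_min = Q̇/COP_Carnot = 2900/7.539 = 384.7 W.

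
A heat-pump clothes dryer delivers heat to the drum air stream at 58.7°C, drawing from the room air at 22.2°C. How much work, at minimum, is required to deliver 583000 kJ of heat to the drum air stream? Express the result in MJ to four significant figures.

In absolute terms T_C = 295.35 K and T_H = 331.85 K, so ΔT = 36.50 K.
The reversible limit is COP_HP = T_H/ΔT = 9.092, so W_min = Q_H/COP = Q_H·ΔT/T_H.
W_min = 583000 × 36.50/331.85 = 64120 kJ = 64.12 MJ.

64.12 MJ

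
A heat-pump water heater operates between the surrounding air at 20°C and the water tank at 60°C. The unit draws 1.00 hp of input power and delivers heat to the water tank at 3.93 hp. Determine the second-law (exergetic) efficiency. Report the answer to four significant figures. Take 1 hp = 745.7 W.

COP_actual = Q̇_H/Ẇ = 3.930/1.000 = 3.930.
In absolute terms T_C = 293.15 K and T_H = 333.15 K, so ΔT = 40.00 K.
COP_Carnot = T_H/ΔT = 333.15/40.00 = 8.329.
η_II = COP_actual/COP_Carnot = 3.930/8.329 = 0.4719.

0.4719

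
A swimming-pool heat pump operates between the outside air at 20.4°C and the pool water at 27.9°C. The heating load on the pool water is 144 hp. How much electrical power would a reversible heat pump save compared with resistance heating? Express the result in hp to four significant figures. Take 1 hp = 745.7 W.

In absolute terms T_C = 293.55 K and T_H = 301.05 K, so ΔT = 7.500 K.
COP_Carnot = T_H/ΔT = 301.05/7.500 = 40.14.
Resistance heating needs Ẇ_res = Q̇_H = 144.0 hp; the reversible heat pump needs only Ẇ_hp = Q̇_H/COP = 3.587 hp.
Saving = 144.0 − 3.587 = 140.4 hp.

140.4 hp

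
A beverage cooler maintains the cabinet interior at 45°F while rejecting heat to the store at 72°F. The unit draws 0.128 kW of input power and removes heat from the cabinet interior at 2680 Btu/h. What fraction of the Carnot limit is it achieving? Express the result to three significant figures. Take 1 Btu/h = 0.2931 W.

Converting, Q̇_C = 2680 Btu/h = 0.7855 kW, so COP_actual = Q̇_C/Ẇ = 0.7855/0.1280 = 6.137.
In absolute terms T_C = 280.37 K and T_H = 295.37 K, so ΔT = 15.00 K.
COP_Carnot = T_C/ΔT = 280.37/15.00 = 18.69.
η_II = COP_actual/COP_Carnot = 6.137/18.69 = 0.3283.

0.328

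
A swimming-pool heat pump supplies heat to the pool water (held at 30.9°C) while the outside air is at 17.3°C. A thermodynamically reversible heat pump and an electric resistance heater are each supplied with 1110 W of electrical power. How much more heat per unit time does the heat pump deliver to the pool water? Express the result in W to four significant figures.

In absolute terms T_C = 290.45 K and T_H = 304.05 K, so ΔT = 13.60 K.
COP_Carnot = T_H/ΔT = 304.05/13.60 = 22.36.
The heat pump delivers Q̇_H = COP × Ẇ = 24820 W; the resistance heater delivers Ẇ = 1110 W.
Extra = (COP − 1)·Ẇ = 23710 W.

23710 W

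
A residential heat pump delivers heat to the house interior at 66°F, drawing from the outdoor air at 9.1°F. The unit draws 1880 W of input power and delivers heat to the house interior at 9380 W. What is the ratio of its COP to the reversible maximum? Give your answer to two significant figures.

COP_actual = Q̇_H/Ẇ = 9380/1880 = 4.989.
In absolute terms T_C = 260.43 K and T_H = 292.04 K, so ΔT = 31.61 K.
COP_Carnot = T_H/ΔT = 292.04/31.61 = 9.238.
η_II = COP_actual/COP_Carnot = 4.989/9.238 = 0.5401.

0.54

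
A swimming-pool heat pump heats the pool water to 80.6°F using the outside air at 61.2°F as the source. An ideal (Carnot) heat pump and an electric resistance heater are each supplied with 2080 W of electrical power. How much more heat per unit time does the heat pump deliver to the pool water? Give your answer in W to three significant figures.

In absolute terms T_C = 289.37 K and T_H = 300.15 K, so ΔT = 10.78 K.
COP_Carnot = T_H/ΔT = 300.15/10.78 = 27.85.
The heat pump delivers Q̇_H = COP × Ẇ = 57930 W; the resistance heater delivers Ẇ = 2080 W.
Extra = (COP − 1)·Ẇ = 55850 W.

55800 W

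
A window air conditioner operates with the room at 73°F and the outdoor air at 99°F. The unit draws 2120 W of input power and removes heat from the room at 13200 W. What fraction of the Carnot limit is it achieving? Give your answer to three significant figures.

COP_actual = Q̇_C/Ẇ = 13200/2120 = 6.226.
In absolute terms T_C = 295.93 K and T_H = 310.37 K, so ΔT = 14.44 K.
COP_Carnot = T_C/ΔT = 295.93/14.44 = 20.49.
η_II = COP_actual/COP_Carnot = 6.226/20.49 = 0.3039.

0.304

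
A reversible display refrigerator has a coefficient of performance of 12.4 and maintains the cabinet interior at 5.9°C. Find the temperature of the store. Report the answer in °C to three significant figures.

28.4 °C

COP_R = T_C/(T_H − T_C) gives T_H − T_C = T_C/COP.
With T_C = 279.05 K, T_H = 279.05 × (1 + 1/12.4) = 301.55 K.
Converting, 301.55 K = 28.40°C.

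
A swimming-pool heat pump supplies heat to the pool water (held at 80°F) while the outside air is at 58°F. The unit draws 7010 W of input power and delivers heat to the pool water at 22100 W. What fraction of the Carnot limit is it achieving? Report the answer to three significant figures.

COP_actual = Q̇_H/Ẇ = 22100/7010 = 3.153.
In absolute terms T_C = 287.59 K and T_H = 299.82 K, so ΔT = 12.22 K.
COP_Carnot = T_H/ΔT = 299.82/12.22 = 24.53.
η_II = COP_actual/COP_Carnot = 3.153/24.53 = 0.1285.

0.129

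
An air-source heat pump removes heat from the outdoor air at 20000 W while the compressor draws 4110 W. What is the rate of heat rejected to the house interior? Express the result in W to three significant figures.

24100 W

For a cyclic device the first law requires Q̇_H = Q̇_C + Ẇ.
Q̇_H = Q̇_C + Ẇ = 24110 W.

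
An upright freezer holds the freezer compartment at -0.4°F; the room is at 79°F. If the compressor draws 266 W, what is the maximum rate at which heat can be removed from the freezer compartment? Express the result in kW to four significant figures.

In absolute terms T_C = 255.15 K and T_H = 299.26 K, so ΔT = 44.11 K.
COP_Carnot = T_C/ΔT = 255.15/44.11 = 5.784.
Q̇_max = COP_Carnot × Ẇ = 5.784 × 266.0 W = 1539 W = 1.539 kW.

1.539 kW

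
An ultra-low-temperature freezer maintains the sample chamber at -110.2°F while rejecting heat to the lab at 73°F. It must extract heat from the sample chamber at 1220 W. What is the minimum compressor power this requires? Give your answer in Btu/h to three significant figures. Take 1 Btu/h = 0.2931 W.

In absolute terms T_C = 194.15 K and T_H = 295.93 K, so ΔT = 101.8 K.
COP_Carnot = T_C/ΔT = 194.15/101.8 = 1.908.
Ẇ_min = Q̇/COP_Carnot = 1220/1.908 = 639.6 W = 2182 Btu/h.

2180 Btu/h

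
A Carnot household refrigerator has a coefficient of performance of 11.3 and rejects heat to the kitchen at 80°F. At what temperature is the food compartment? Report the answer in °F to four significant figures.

36.12 °F

For a Carnot refrigerator COP_R = T_C/(T_H − T_C), so T_C = COP·T_H/(1 + COP).
With T_H = 299.82 K, T_C = 11.3 × 299.82/12.30 = 275.44 K.
Converting, 275.44 K = 36.12°F.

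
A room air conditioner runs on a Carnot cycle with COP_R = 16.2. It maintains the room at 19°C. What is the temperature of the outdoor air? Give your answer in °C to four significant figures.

37.03 °C

COP_R = T_C/(T_H − T_C) gives T_H − T_C = T_C/COP.
With T_C = 292.15 K, T_H = 292.15 × (1 + 1/16.2) = 310.18 K.
Converting, 310.18 K = 37.03°C.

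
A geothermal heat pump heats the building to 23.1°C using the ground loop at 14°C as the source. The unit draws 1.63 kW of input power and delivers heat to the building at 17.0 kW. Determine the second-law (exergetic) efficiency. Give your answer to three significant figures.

COP_actual = Q̇_H/Ẇ = 17.00/1.630 = 10.43.
In absolute terms T_C = 287.15 K and T_H = 296.25 K, so ΔT = 9.100 K.
COP_Carnot = T_H/ΔT = 296.25/9.100 = 32.55.
η_II = COP_actual/COP_Carnot = 10.43/32.55 = 0.3204.

0.320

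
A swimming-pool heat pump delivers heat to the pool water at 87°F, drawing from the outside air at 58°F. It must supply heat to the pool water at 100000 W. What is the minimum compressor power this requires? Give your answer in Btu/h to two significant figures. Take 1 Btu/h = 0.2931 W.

In absolute terms T_C = 287.59 K and T_H = 303.71 K, so ΔT = 16.11 K.
COP_Carnot = T_H/ΔT = 303.71/16.11 = 18.85.
Ẇ_min = Q̇/COP_Carnot = 100000/18.85 = 5305 W = 18100 Btu/h.

18000 Btu/h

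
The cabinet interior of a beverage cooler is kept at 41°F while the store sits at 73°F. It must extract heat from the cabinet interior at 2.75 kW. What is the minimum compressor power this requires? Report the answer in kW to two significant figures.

0.18 kW

In absolute terms T_C = 278.15 K and T_H = 295.93 K, so ΔT = 17.78 K.
COP_Carnot = T_C/ΔT = 278.15/17.78 = 15.65.
Ẇ_min = Q̇/COP_Carnot = 2.750/15.65 = 0.1758 kW.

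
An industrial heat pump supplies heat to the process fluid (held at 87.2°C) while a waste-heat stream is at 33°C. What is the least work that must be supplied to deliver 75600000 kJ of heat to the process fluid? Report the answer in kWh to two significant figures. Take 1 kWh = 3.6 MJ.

3200 kWh

In absolute terms T_C = 306.15 K and T_H = 360.35 K, so ΔT = 54.20 K.
The reversible limit is COP_HP = T_H/ΔT = 6.649, so W_min = Q_H/COP = Q_H·ΔT/T_H.
W_min = 75600000 × 54.20/360.35 = 11370000 kJ = 3159 kWh.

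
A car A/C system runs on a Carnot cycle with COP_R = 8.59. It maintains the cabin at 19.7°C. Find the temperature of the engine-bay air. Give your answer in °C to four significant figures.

COP_R = T_C/(T_H − T_C) gives T_H − T_C = T_C/COP.
With T_C = 292.85 K, T_H = 292.85 × (1 + 1/8.59) = 326.94 K.
Converting, 326.94 K = 53.79°C.

53.79 °C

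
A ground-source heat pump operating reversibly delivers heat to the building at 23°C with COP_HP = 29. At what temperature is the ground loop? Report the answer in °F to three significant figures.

55.0 °F

COP_HP = T_H/(T_H − T_C) gives T_H − T_C = T_H/COP.
With T_H = 296.15 K, T_C = 296.15 × (1 − 1/29) = 285.94 K.
Converting, 285.94 K = 55.02°F.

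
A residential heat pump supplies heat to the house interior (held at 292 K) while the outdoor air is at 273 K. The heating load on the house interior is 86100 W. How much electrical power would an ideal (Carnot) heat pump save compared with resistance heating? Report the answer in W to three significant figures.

The reservoir spacing is ΔT = 292 − 273 = 19.00 K.
COP_Carnot = T_H/ΔT = 292.00/19.00 = 15.37.
Resistance heating needs Ẇ_res = Q̇_H = 86100 W; the reversible heat pump needs only Ẇ_hp = Q̇_H/COP = 5602 W.
Saving = 86100 − 5602 = 80500 W.

80500 W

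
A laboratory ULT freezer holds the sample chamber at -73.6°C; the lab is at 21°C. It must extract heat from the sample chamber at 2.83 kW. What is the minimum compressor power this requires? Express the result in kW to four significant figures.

1.342 kW

In absolute terms T_C = 199.55 K and T_H = 294.15 K, so ΔT = 94.60 K.
COP_Carnot = T_C/ΔT = 199.55/94.60 = 2.109.
Ẇ_min = Q̇/COP_Carnot = 2.830/2.109 = 1.342 kW.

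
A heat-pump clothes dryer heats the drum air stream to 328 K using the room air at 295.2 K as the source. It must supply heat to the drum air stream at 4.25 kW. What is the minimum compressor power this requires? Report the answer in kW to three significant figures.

The reservoir spacing is ΔT = 328 − 295.2 = 32.80 K.
COP_Carnot = T_H/ΔT = 328.00/32.80 = 10.00.
Ẇ_min = Q̇/COP_Carnot = 4.250/10.00 = 0.4250 kW.

0.425 kW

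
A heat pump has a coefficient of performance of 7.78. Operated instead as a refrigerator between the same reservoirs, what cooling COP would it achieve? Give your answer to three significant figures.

6.78

Since Q_H = Q_C + W for any cycle, COP_R = Q_C/W = Q_H/W − 1.
COP_R = 7.78 − 1 = 6.78.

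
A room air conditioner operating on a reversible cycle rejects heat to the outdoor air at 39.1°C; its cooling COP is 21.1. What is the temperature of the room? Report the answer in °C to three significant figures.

25.0 °C

For a Carnot refrigerator COP_R = T_C/(T_H − T_C), so T_C = COP·T_H/(1 + COP).
With T_H = 312.25 K, T_C = 21.1 × 312.25/22.10 = 298.12 K.
Converting, 298.12 K = 24.97°C.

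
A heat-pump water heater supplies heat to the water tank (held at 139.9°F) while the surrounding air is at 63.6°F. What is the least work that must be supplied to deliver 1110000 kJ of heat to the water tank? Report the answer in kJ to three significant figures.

141000 kJ

In absolute terms T_C = 290.71 K and T_H = 333.09 K, so ΔT = 42.39 K.
The reversible limit is COP_HP = T_H/ΔT = 7.858, so W_min = Q_H/COP = Q_H·ΔT/T_H.
W_min = 1110000 × 42.39/333.09 = 141300 kJ.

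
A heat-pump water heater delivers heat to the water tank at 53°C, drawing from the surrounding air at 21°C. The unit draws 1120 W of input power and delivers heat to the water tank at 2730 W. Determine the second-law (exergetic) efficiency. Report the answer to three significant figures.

COP_actual = Q̇_H/Ẇ = 2730/1120 = 2.438.
In absolute terms T_C = 294.15 K and T_H = 326.15 K, so ΔT = 32.00 K.
COP_Carnot = T_H/ΔT = 326.15/32.00 = 10.19.
η_II = COP_actual/COP_Carnot = 2.438/10.19 = 0.2392.

0.239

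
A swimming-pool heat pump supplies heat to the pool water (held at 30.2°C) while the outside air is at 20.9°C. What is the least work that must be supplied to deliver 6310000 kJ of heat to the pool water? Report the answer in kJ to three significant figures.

193000 kJ

In absolute terms T_C = 294.05 K and T_H = 303.35 K, so ΔT = 9.300 K.
The reversible limit is COP_HP = T_H/ΔT = 32.62, so W_min = Q_H/COP = Q_H·ΔT/T_H.
W_min = 6310000 × 9.300/303.35 = 193400 kJ.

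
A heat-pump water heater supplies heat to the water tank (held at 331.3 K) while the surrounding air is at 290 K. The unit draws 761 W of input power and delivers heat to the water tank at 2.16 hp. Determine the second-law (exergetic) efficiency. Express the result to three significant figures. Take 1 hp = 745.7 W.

0.264

Converting, Q̇_H = 2.160 hp = 1611 W, so COP_actual = Q̇_H/Ẇ = 1611/761.0 = 2.117.
The reservoir spacing is ΔT = 331.3 − 290 = 41.30 K.
COP_Carnot = T_H/ΔT = 331.30/41.30 = 8.022.
η_II = COP_actual/COP_Carnot = 2.117/8.022 = 0.2639.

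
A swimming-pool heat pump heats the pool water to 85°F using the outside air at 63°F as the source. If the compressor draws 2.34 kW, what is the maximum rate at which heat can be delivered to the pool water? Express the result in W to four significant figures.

57930 W

In absolute terms T_C = 290.37 K and T_H = 302.59 K, so ΔT = 12.22 K.
COP_Carnot = T_H/ΔT = 302.59/12.22 = 24.76.
Q̇_max = COP_Carnot × Ẇ = 24.76 × 2.340 kW = 57.93 kW = 57930 W.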